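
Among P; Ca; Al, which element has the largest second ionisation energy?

P

After 1 electron has been removed, what remains? P⁺ still has 4 valence electrons; Ca⁺ still has 1 valence electron; Al⁺ still has 2 valence electrons.
All are still removing valence electrons, so compare the +1 ions as you would atoms: IE_2 generally rises across a period (higher Z_eff) and falls down a group (larger shell), subject to the usual subshell exceptions.
Valence configurations: P⁺ [Ne]3s²3p², Ca⁺ [Ar]4s¹, Al⁺ [Ne]3s².
Approximate IE_2 values (kJ/mol): P 1907, Ca 1145, Al 1817.
Overall IE_2 order: Ca < Al < P.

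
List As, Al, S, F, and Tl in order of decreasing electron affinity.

F, S, As, Al, Tl

F is in period 2, group 17; Al is in period 3, group 13; S is in period 3, group 16; As is in period 4, group 15; Tl is in period 6, group 13.
Adding an electron releases more energy for atoms nearer the top right (short of the noble gases).
Here both period and group differ, so the two effects have to be weighed against each other.
Al > Tl: Al sits above Tl in group 13, so the down-group effect alone puts Al higher.
As > Al: the two effects oppose for this pair; the across-period effect wins (78 vs 42 kJ/mol).
S > As: relative to As, both the across-period and down-group shifts push S's electron affinity up.
F > S: both effects reinforce here, so F is clearly the higher of the two.
Approximate values (kJ/mol): F 328, Al 42, S 200, As 78, Tl 19.
So from highest to lowest: F > S > As > Al > Tl.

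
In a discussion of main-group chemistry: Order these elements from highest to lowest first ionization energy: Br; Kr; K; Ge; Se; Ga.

Kr > Br > Se > Ge > Ga > K

K is in period 4, group 1; Ga is in period 4, group 13; Ge is in period 4, group 14; Se is in period 4, group 16; Br is in period 4, group 17; Kr is in period 4, group 18.
First ionization energy rises across a period (greater Z_eff holds electrons more tightly) and falls down a group (valence electrons are farther from the nucleus).
All lie in period 4, so first ionization energy increases left to right.
So from highest to lowest: Kr > Br > Se > Ge > Ga > K.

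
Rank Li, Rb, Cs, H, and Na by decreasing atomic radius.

Cs, Rb, Na, Li, H

H is in period 1, group 1; Li is in period 2, group 1; Na is in period 3, group 1; Rb is in period 5, group 1; Cs is in period 6, group 1.
Moving right in a period, electrons are added to the same shell under a stronger nuclear pull, so atoms get smaller; moving down, a new shell is opened and atoms get larger.
All are in group 1, so atomic radius increases down the group.
So from largest to smallest: Cs > Rb > Na > Li > H.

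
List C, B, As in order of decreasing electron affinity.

B is in period 2, group 13; C is in period 2, group 14; As is in period 4, group 15.
Electron affinity generally becomes more exothermic across a period toward the halogens and less exothermic down a group.
Here both period and group differ, so the two effects have to be weighed against each other.
As > B: period and group pull opposite ways; the across-period shift dominates (78 vs 27 kJ/mol).
C > As: period and group pull opposite ways; the down-group shift dominates (122 vs 78 kJ/mol).
For reference (kJ/mol): B 27, C 122, As 78.
So from highest to lowest: C > As > B.

C > As > B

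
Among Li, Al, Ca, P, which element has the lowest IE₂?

The second ionization energy removes an electron from the +1 ion. For each element: Li⁺ is the bare [He] core; Al⁺ still has 2 valence electrons; Ca⁺ still has 1 valence electron; P⁺ still has 4 valence electrons.
Breaking into a closed-shell core is much more expensive than removing a leftover valence electron — Li has the largest IE_2 here.
Valence configurations: Al⁺ [Ne]3s², Ca⁺ [Ar]4s¹, P⁺ [Ne]3s²3p².
Approximate IE_2 values (kJ/mol): Li 7298, Al 1817, Ca 1145, P 1907.
Hence IE_2: Ca < Al < P < Li.

Ca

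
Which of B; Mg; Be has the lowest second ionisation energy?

Mg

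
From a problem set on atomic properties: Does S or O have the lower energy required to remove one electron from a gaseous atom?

S

Across a period the outer electron is held more tightly (higher IE₁); down a group it sits in a higher shell, more shielded, and comes off more easily.
All are in group 16, so first ionization energy increases up the group.
So S has the lower energy required to remove one electron from a gaseous atom (S < O).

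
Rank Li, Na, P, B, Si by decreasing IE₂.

The second ionization energy removes an electron from the +1 ion. For each element: Li⁺ is the bare [He] core; Na⁺ is the bare [Ne] core; P⁺ still has 4 valence electrons; B⁺ still has 2 valence electrons; Si⁺ still has 3 valence electrons.
Pulling an electron out of a noble-gas core costs far more than removing a remaining valence electron, so Na and Li sit at the high end of IE_2.
Valence configurations: P⁺ [Ne]3s²3p², B⁺ [He]2s², Si⁺ [Ne]3s²3p¹.
The numbers (kJ/mol): Li 7298, Na 4562, P 1907, B 2427, Si 1577.
So the second ionization energies run Si < P < B < Na < Li.

Li > Na > B > P > Si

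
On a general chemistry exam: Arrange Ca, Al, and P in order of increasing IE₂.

Ca < Al < P

IE_2 is the cost of taking one more electron from the +1 cation: Ca⁺ still has 1 valence electron; Al⁺ still has 2 valence electrons; P⁺ still has 4 valence electrons.
All are still removing valence electrons, so compare the +1 ions as you would atoms: IE_2 generally rises across a period (higher Z_eff) and falls down a group (larger shell), subject to the usual subshell exceptions.
Valence configurations: Ca⁺ [Ar]4s¹, Al⁺ [Ne]3s², P⁺ [Ne]3s²3p².
The numbers (kJ/mol): Ca 1145, Al 1817, P 1907.
Hence IE_2: Ca < Al < P.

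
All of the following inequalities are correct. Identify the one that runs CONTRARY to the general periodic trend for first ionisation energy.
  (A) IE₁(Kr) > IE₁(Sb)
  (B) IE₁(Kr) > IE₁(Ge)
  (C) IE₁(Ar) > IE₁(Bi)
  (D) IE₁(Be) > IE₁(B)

(D)

The general trend: first ionisation energy increases across a period and decreases down a group.
(A) Kr (period 4, group 18) vs Sb (period 5, group 15): the stated order agrees with the simple trend.
(B) Kr (period 4, group 18) vs Ge (period 4, group 14): the stated order agrees with the simple trend.
(C) Ar (period 3, group 18) vs Bi (period 6, group 15): the stated order agrees with the simple trend.
(D) Be (period 2, group 2) vs B (period 2, group 13): the stated order contradicts the simple trend.
The exception is (D): removing B's lone 2p electron is easier than breaking Be's filled 2s².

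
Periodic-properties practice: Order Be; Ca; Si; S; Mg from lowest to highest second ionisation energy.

IE_2 is the cost of taking one more electron from the +1 cation: Be⁺ still has 1 valence electron; Ca⁺ still has 1 valence electron; Si⁺ still has 3 valence electrons; S⁺ still has 5 valence electrons; Mg⁺ still has 1 valence electron.
All are still removing valence electrons, so compare the +1 ions as you would atoms: IE_2 generally rises across a period (higher Z_eff) and falls down a group (larger shell), subject to the usual subshell exceptions.
Valence configurations: Be⁺ [He]2s¹, Ca⁺ [Ar]4s¹, Si⁺ [Ne]3s²3p¹, S⁺ [Ne]3s²3p³, Mg⁺ [Ne]3s¹.
Tabulated IE_2 (kJ/mol): Be 1757, Ca 1145, Si 1577, S 2252, Mg 1451.
Hence IE_2: Ca < Mg < Si < Be < S.

Ca < Mg < Si < Be < S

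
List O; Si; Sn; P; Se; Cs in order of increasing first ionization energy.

O is in period 2, group 16; Si is in period 3, group 14; P is in period 3, group 15; Se is in period 4, group 16; Sn is in period 5, group 14; Cs is in period 6, group 1.
Across a period the outer electron is held more tightly (higher IE₁); down a group it sits in a higher shell, more shielded, and comes off more easily.
Neither a single period nor a single group — weigh both effects.
Sn > Cs: relative to Cs, both the across-period and down-group shifts push Sn's first ionization energy up.
Si > Sn: Si sits above Sn in group 14, so the down-group effect alone puts Si higher.
Se > Si: the two effects oppose for this pair; the across-period effect wins (941 vs 786 kJ/mol).
P > Se: the two effects oppose for this pair; the down-group effect wins (1012 vs 941 kJ/mol).
O > P: relative to P, both the across-period and down-group shifts push O's first ionization energy up.
For reference (kJ/mol): O 1314, Si 786, P 1012, Se 941, Sn 709, Cs 376.
So from lowest to highest: Cs < Sn < Si < Se < P < O.

Cs < Sn < Si < Se < P < O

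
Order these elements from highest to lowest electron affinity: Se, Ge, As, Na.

EA tends to increase across a period and decrease down a group, though the pattern is less regular than for IE or radius.
Neither a single period nor a single group — weigh both effects.
As > Na: period and group pull opposite ways; the across-period shift dominates (78 vs 53 kJ/mol).
Ge > As: this pair runs against the simple trend — see the exception note.
Se > Ge: both are in period 4; the period trend gives Se the larger value.
Note the exception: Ge has a higher electron affinity than As, contrary to the simple trend — adding an electron to As's half-filled 4p³ is unfavourable, so Ge (4p²) has the more exothermic EA.
Tabulated electron affinity (kJ/mol): Na 53, Ge 119, As 78, Se 195.
So from highest to lowest: Se > Ge > As > Na.

Se > Ge > As > Na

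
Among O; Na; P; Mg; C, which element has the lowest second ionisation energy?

IE_2 is the cost of taking one more electron from the +1 cation: O⁺ still has 5 valence electrons; Na⁺ is the bare [Ne] core; P⁺ still has 4 valence electrons; Mg⁺ still has 1 valence electron; C⁺ still has 3 valence electrons.
Pulling an electron out of a noble-gas core costs far more than removing a remaining valence electron, so Na sits at the high end of IE_2.
Valence configurations: O⁺ [He]2s²2p³, P⁺ [Ne]3s²3p², Mg⁺ [Ne]3s¹, C⁺ [He]2s²2p¹.
Tabulated IE_2 (kJ/mol): O 3388, Na 4562, P 1907, Mg 1451, C 2353.
Putting it together, IE_2: Mg < P < C < O < Na.

Mg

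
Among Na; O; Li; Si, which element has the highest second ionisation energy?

IE_2 is the cost of taking one more electron from the +1 cation: Na⁺ is the bare [Ne] core; O⁺ still has 5 valence electrons; Li⁺ is the bare [He] core; Si⁺ still has 3 valence electrons.
Core electrons are held far more tightly than valence electrons, so Na and Li top the IE_2 order.
Valence configurations: O⁺ [He]2s²2p³, Si⁺ [Ne]3s²3p¹.
Tabulated IE_2 (kJ/mol): Na 4562, O 3388, Li 7298, Si 1577.
Putting it together, IE_2: Si < O < Na < Li.

Li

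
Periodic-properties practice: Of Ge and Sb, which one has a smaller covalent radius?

Radius decreases left→right (rising Z_eff, same n) and increases top→bottom (higher n).
These sit on a diagonal, where the across-period and down-group effects partly cancel.
Sb > Ge: the two effects oppose for this pair; the down-group effect wins (140 vs 121 pm).
Approximate values (pm): Ge 121, Sb 140.
So Ge has the smaller covalent radius (Ge < Sb).

Ge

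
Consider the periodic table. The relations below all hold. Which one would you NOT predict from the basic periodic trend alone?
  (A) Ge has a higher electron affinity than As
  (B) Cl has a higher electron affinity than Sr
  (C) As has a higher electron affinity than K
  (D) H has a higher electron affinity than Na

(A)

The general trend: electron affinity increases across a period and decreases down a group.
(A) Ge (period 4, group 14) vs As (period 4, group 15): the stated order contradicts the simple trend.
(B) Cl (period 3, group 17) vs Sr (period 5, group 2): the stated order agrees with the simple trend.
(C) As (period 4, group 15) vs K (period 4, group 1): the stated order agrees with the simple trend.
(D) H (period 1, group 1) vs Na (period 3, group 1): the stated order agrees with the simple trend.
The exception is (A): adding an electron to As's half-filled 4p³ is unfavourable, so Ge (4p²) has the more exothermic EA.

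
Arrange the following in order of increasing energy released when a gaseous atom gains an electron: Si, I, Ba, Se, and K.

Ba < K < Si < Se < I

Si is in period 3, group 14; K is in period 4, group 1; Se is in period 4, group 16; I is in period 5, group 17; Ba is in period 6, group 2.
Atoms with high Z_eff and room in the valence shell (especially the halogens) have the most exothermic electron affinities.
Here both period and group differ, so the two effects have to be weighed against each other.
K > Ba: period and group pull opposite ways; the down-group shift dominates (48 vs 14 kJ/mol).
Si > K: relative to K, both the across-period and down-group shifts push Si's electron affinity up.
Se > Si: period and group pull opposite ways; the across-period shift dominates (195 vs 134 kJ/mol).
I > Se: the two effects oppose for this pair; the across-period effect wins (295 vs 195 kJ/mol).
Tabulated electron affinity (kJ/mol): Si 134, K 48, Se 195, I 295, Ba 14.
So from lowest to highest: Ba < K < Si < Se < I.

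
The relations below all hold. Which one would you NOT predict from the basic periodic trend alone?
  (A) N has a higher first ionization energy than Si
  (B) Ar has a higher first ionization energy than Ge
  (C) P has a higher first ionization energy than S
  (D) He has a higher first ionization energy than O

The general trend: first ionization energy increases across a period and decreases down a group.
(A) N (period 2, group 15) vs Si (period 3, group 14): the stated order agrees with the simple trend.
(B) Ar (period 3, group 18) vs Ge (period 4, group 14): the stated order agrees with the simple trend.
(C) P (period 3, group 15) vs S (period 3, group 16): the stated order contradicts the simple trend.
(D) He (period 1, group 18) vs O (period 2, group 16): the stated order agrees with the simple trend.
The exception is (C): S (3p⁴) ionizes more easily than half-filled P (3p³) because the paired 3p electron in S is pushed out by e⁻–e⁻ repulsion.

(C)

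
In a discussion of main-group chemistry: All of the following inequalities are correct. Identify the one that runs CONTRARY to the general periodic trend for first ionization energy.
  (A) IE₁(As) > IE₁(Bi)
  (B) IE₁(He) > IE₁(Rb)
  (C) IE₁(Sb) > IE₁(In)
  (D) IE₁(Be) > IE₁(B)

(D)

The general trend: first ionization energy increases across a period and decreases down a group.
(A) As (period 4, group 15) vs Bi (period 6, group 15): the stated order agrees with the simple trend.
(B) He (period 1, group 18) vs Rb (period 5, group 1): the stated order agrees with the simple trend.
(C) Sb (period 5, group 15) vs In (period 5, group 13): the stated order agrees with the simple trend.
(D) Be (period 2, group 2) vs B (period 2, group 13): the stated order contradicts the simple trend.
The exception is (D): removing B's lone 2p electron is easier than breaking Be's filled 2s².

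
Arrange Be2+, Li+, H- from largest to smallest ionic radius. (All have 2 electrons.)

H- > Li+ > Be2+

All of these have 2 electrons, so size is governed by nuclear charge alone: the more protons, the stronger the pull on the same electron cloud, and the smaller the ion.
Nuclear charges: Be2+ (Z=4), Li+ (Z=3), H- (Z=1).
Largest to smallest: H- > Li+ > Be2+.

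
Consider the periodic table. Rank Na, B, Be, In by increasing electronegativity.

Na, Be, In, B

Be is in period 2, group 2; B is in period 2, group 13; Na is in period 3, group 1; In is in period 5, group 13.
Smaller atoms with higher effective nuclear charge are more electronegative.
Here both period and group differ, so the two effects have to be weighed against each other.
Be > Na: relative to Na, both the across-period and down-group shifts push Be's electronegativity up.
In > Be: the two effects oppose for this pair; the across-period effect wins (1.78 vs 1.57).
B > In: they share group 13; the group trend gives B the larger value.
Approximate values (Pauling): Be 1.57, B 2.04, Na 0.93, In 1.78.
So from lowest to highest: Na < Be < In < B.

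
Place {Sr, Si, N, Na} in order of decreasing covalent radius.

Sr > Na > Si > N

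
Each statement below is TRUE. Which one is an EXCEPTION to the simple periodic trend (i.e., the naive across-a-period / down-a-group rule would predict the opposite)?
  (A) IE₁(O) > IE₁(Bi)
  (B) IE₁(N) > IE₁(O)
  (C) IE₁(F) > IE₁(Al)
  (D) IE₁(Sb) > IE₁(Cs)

(B)

The general trend: first ionization energy increases across a period and decreases down a group.
(A) O (period 2, group 16) vs Bi (period 6, group 15): the stated order agrees with the simple trend.
(B) N (period 2, group 15) vs O (period 2, group 16): the stated order contradicts the simple trend.
(C) F (period 2, group 17) vs Al (period 3, group 13): the stated order agrees with the simple trend.
(D) Sb (period 5, group 15) vs Cs (period 6, group 1): the stated order agrees with the simple trend.
The exception is (B): pairing an electron in O's 2p⁴ costs repulsion energy, so O ionizes more easily than half-filled N (2p³).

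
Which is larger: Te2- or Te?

Te2-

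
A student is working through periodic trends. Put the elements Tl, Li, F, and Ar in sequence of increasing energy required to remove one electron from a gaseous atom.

IE₁ increases left→right with effective nuclear charge and decreases top→bottom as the valence shell moves farther out.
Neither a single period nor a single group — weigh both effects.
Tl > Li: the two effects oppose for this pair; the across-period effect wins (589 vs 520 kJ/mol).
Ar > Tl: both effects reinforce here, so Ar is clearly the higher of the two.
F > Ar: period and group pull opposite ways; the down-group shift dominates (1681 vs 1521 kJ/mol).
For reference (kJ/mol): Li 520, F 1681, Ar 1521, Tl 589.
So from lowest to highest: Li < Tl < Ar < F.

Li < Tl < Ar < F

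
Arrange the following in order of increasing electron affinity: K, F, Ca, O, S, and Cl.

Ca < K < O < S < F < Cl

O is in period 2, group 16; F is in period 2, group 17; S is in period 3, group 16; Cl is in period 3, group 17; K is in period 4, group 1; Ca is in period 4, group 2.
Atoms with high Z_eff and room in the valence shell (especially the halogens) have the most exothermic electron affinities.
Here both period and group differ, so the two effects have to be weighed against each other.
K > Ca: this pair runs against the simple trend — see the exception note.
O > K: relative to K, both the across-period and down-group shifts push O's electron affinity up.
S > O: this pair runs against the simple trend — see the exception note.
F > S: relative to S, both the across-period and down-group shifts push F's electron affinity up.
Cl > F: this pair runs against the simple trend — see the exception note.
Note the exception: K has a higher electron affinity than Ca, contrary to the simple trend — adding an electron to Ca (ns²) has to open a new, higher-energy np subshell, which is unfavourable.
Note the exception: S has a higher electron affinity than O, contrary to the simple trend — the compact 2p subshell of O repels the added electron more than S's larger 3p does.
Note the exception: Cl has a higher electron affinity than F, contrary to the simple trend — F's small 2p subshell makes the incoming electron feel strong e⁻–e⁻ repulsion, so Cl actually releases more energy on gaining an electron.
For reference (kJ/mol): O 141, F 328, S 200, Cl 349, K 48, Ca 2.
So from lowest to highest: Ca < K < O < S < F < Cl.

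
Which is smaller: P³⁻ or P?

P

Forming P³⁻ adds 3 electrons to P. More electron–electron repulsion in the same shell, with unchanged nuclear charge, lets the cloud expand.
An anion is larger than its parent atom: P³⁻ > P.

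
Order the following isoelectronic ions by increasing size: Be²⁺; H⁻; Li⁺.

Be²⁺ < Li⁺ < H⁻

All of these have 2 electrons, so size is governed by nuclear charge alone: the more protons, the stronger the pull on the same electron cloud, and the smaller the ion.
Nuclear charges: Be²⁺ (Z=4), Li⁺ (Z=3), H⁻ (Z=1).
Smallest to largest: Be²⁺ < Li⁺ < H⁻.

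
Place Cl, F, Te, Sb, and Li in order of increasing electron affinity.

Li < Sb < Te < F < Cl

Li is in period 2, group 1; F is in period 2, group 17; Cl is in period 3, group 17; Sb is in period 5, group 15; Te is in period 5, group 16.
Atoms with high Z_eff and room in the valence shell (especially the halogens) have the most exothermic electron affinities.
Here both period and group differ, so the two effects have to be weighed against each other.
Sb > Li: the two effects oppose for this pair; the across-period effect wins (103 vs 60 kJ/mol).
Te > Sb: Te lies to the right of Sb in period 5, so the across-period effect alone puts Te higher.
F > Te: both effects reinforce here, so F is clearly the higher of the two.
Cl > F: this pair runs against the simple trend — see the exception note.
Note the exception: Cl has a higher electron affinity than F, contrary to the simple trend — F's small 2p subshell makes the incoming electron feel strong e⁻–e⁻ repulsion, so Cl actually releases more energy on gaining an electron.
For reference (kJ/mol): Li 60, F 328, Cl 349, Sb 103, Te 190.
So from lowest to highest: Li < Sb < Te < F < Cl.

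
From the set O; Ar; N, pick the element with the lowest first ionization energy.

O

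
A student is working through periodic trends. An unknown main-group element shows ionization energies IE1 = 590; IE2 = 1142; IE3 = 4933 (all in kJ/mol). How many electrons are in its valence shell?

Look for the largest jump between consecutive ionization energies: IE3/IE2 ≈ 4.3, far larger than any earlier ratio.
That jump marks the point where a core electron is being removed. So the atom has 2 valence electrons.

2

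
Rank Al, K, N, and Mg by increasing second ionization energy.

Consider each +1 ion: Al⁺ still has 2 valence electrons; K⁺ is the bare [Ar] core; N⁺ still has 4 valence electrons; Mg⁺ still has 1 valence electron.
Pulling an electron out of a noble-gas core costs far more than removing a remaining valence electron, so K sits at the high end of IE_2.
Valence configurations: Al⁺ [Ne]3s², N⁺ [He]2s²2p², Mg⁺ [Ne]3s¹.
Approximate IE_2 values (kJ/mol): Al 1817, K 3052, N 2856, Mg 1451.
Hence IE_2: Mg < Al < N < K.

Mg < Al < N < K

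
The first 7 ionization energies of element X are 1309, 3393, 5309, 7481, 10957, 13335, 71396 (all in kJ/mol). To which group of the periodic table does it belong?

Group 16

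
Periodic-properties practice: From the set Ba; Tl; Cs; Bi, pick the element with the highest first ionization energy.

Bi

IE₁ increases left→right with effective nuclear charge and decreases top→bottom as the valence shell moves farther out.
All lie in period 6, so first ionization energy increases left to right.
The highest first ionization energy among these belongs to Bi.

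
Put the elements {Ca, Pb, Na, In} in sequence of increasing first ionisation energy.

Na < In < Ca < Pb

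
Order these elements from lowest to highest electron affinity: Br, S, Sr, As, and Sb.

Adding an electron releases more energy for atoms nearer the top right (short of the noble gases).
Here both period and group differ, so the two effects have to be weighed against each other.
As > Sr: both effects reinforce here, so As is clearly the higher of the two.
Sb > As: this pair runs against the simple trend — see the exception note.
S > Sb: relative to Sb, both the across-period and down-group shifts push S's electron affinity up.
Br > S: period and group pull opposite ways; the across-period shift dominates (325 vs 200 kJ/mol).
Note the exception: Sb has a higher electron affinity than As, contrary to the simple trend — both are half-filled np³, but the pairing/repulsion penalty for the added electron shrinks as the p orbitals become larger and more diffuse down the group, and for Sb that outweighs the weaker nuclear attraction.
For reference (kJ/mol): S 200, As 78, Br 325, Sr 5, Sb 103.
So from lowest to highest: Sr < As < Sb < S < Br.

Sr < As < Sb < S < Br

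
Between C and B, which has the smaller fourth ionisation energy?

C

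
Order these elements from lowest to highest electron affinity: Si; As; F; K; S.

F is in period 2, group 17; Si is in period 3, group 14; S is in period 3, group 16; K is in period 4, group 1; As is in period 4, group 15.
Adding an electron releases more energy for atoms nearer the top right (short of the noble gases).
Here both period and group differ, so the two effects have to be weighed against each other.
As > K: As lies to the right of K in period 4, so the across-period effect alone puts As higher.
Si > As: the two effects oppose for this pair; the down-group effect wins (134 vs 78 kJ/mol).
S > Si: both are in period 3; the period trend gives S the larger value.
F > S: relative to S, both the across-period and down-group shifts push F's electron affinity up.
Approximate values (kJ/mol): F 328, Si 134, S 200, K 48, As 78.
So from lowest to highest: K < As < Si < S < F.

K < As < Si < S < F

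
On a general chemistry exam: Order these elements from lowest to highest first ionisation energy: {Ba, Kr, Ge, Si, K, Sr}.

K < Ba < Sr < Ge < Si < Kr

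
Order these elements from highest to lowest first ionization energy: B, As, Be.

As > Be > B

Be is in period 2, group 2; B is in period 2, group 13; As is in period 4, group 15.
IE₁ increases left→right with effective nuclear charge and decreases top→bottom as the valence shell moves farther out.
Neither a single period nor a single group — weigh both effects.
Be > B: this pair runs against the simple trend — see the exception note.
As > Be: the two effects oppose for this pair; the across-period effect wins (947 vs 900 kJ/mol).
Note the exception: Be has a higher first ionization energy than B, contrary to the simple trend — removing B's lone 2p electron is easier than breaking Be's filled 2s².
For reference (kJ/mol): Be 900, B 801, As 947.
So from highest to lowest: As > Be > B.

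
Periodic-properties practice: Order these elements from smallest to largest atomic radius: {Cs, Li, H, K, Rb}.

H is in period 1, group 1; Li is in period 2, group 1; K is in period 4, group 1; Rb is in period 5, group 1; Cs is in period 6, group 1.
Radius decreases left→right (rising Z_eff, same n) and increases top→bottom (higher n).
All are in group 1, so atomic radius increases down the group.
So from smallest to largest: H < Li < K < Rb < Cs.

H, Li, K, Rb, Cs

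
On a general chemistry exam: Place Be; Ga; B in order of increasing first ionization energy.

Be is in period 2, group 2; B is in period 2, group 13; Ga is in period 4, group 13.
Removing the outermost electron gets harder across a period and easier down a group.
Here both period and group differ, so the two effects have to be weighed against each other.
B > Ga: B sits above Ga in group 13, so the down-group effect alone puts B higher.
Be > B: this pair runs against the simple trend — see the exception note.
Note the exception: Be has a higher first ionization energy than B, contrary to the simple trend — removing B's lone 2p electron is easier than breaking Be's filled 2s².
Approximate values (kJ/mol): Be 900, B 801, Ga 579.
So from lowest to highest: Ga < B < Be.

Ga, B, Be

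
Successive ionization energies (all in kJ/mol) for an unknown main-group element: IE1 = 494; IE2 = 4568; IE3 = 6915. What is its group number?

Group 1

Look for the largest jump between consecutive ionization energies: IE2/IE1 ≈ 9.2, far larger than any earlier ratio.
That jump marks the point where a core electron is being removed. So the atom has 1 valence electron.
A main-group element with 1 valence electron is in group 1.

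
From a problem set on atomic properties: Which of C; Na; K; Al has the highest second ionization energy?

Na

The second ionization energy removes an electron from the +1 ion. For each element: C⁺ still has 3 valence electrons; Na⁺ is the bare [Ne] core; K⁺ is the bare [Ar] core; Al⁺ still has 2 valence electrons.
Breaking into a closed-shell core is much more expensive than removing a leftover valence electron — K and Na have the largest IE_2 here.
Valence configurations: C⁺ [He]2s²2p¹, Al⁺ [Ne]3s².
Tabulated IE_2 (kJ/mol): C 2353, Na 4562, K 3052, Al 1817.
Overall IE_2 order: Al < C < K < Na.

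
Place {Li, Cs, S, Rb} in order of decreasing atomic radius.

Cs, Rb, Li, S

Li is in period 2, group 1; S is in period 3, group 16; Rb is in period 5, group 1; Cs is in period 6, group 1.
Moving right in a period, electrons are added to the same shell under a stronger nuclear pull, so atoms get smaller; moving down, a new shell is opened and atoms get larger.
Here both period and group differ, so the two effects have to be weighed against each other.
Li > S: period and group pull opposite ways; the across-period shift dominates (133 vs 103 pm).
Rb > Li: Rb sits below Li in group 1, so the down-group effect alone puts Rb larger.
Cs > Rb: they share group 1; the group trend gives Cs the larger value.
For reference (pm): Li 133, S 103, Rb 210, Cs 232.
So from largest to smallest: Cs > Rb > Li > S.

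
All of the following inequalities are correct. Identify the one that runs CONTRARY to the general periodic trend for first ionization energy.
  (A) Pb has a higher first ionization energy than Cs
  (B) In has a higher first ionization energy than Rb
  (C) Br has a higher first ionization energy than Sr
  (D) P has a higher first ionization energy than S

(D)

The general trend: first ionization energy increases across a period and decreases down a group.
(A) Pb (period 6, group 14) vs Cs (period 6, group 1): the stated order agrees with the simple trend.
(B) In (period 5, group 13) vs Rb (period 5, group 1): the stated order agrees with the simple trend.
(C) Br (period 4, group 17) vs Sr (period 5, group 2): the stated order agrees with the simple trend.
(D) P (period 3, group 15) vs S (period 3, group 16): the stated order contradicts the simple trend.
The exception is (D): S (3p⁴) ionizes more easily than half-filled P (3p³) because the paired 3p electron in S is pushed out by e⁻–e⁻ repulsion.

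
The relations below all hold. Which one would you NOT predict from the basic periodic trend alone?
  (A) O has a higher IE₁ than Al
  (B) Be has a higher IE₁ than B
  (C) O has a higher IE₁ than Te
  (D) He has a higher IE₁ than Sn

(B)

The general trend: IE₁ increases across a period and decreases down a group.
(A) O (period 2, group 16) vs Al (period 3, group 13): the stated order agrees with the simple trend.
(B) Be (period 2, group 2) vs B (period 2, group 13): the stated order contradicts the simple trend.
(C) O (period 2, group 16) vs Te (period 5, group 16): the stated order agrees with the simple trend.
(D) He (period 1, group 18) vs Sn (period 5, group 14): the stated order agrees with the simple trend.
The exception is (B): removing B's lone 2p electron is easier than breaking Be's filled 2s².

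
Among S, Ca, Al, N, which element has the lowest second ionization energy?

The second ionization energy removes an electron from the +1 ion. For each element: S⁺ still has 5 valence electrons; Ca⁺ still has 1 valence electron; Al⁺ still has 2 valence electrons; N⁺ still has 4 valence electrons.
All are still removing valence electrons, so compare the +1 ions as you would atoms: IE_2 generally rises across a period (higher Z_eff) and falls down a group (larger shell), subject to the usual subshell exceptions.
Valence configurations: S⁺ [Ne]3s²3p³, Ca⁺ [Ar]4s¹, Al⁺ [Ne]3s², N⁺ [He]2s²2p².
Approximate IE_2 values (kJ/mol): S 2252, Ca 1145, Al 1817, N 2856.
Overall IE_2 order: Ca < Al < S < N.

Ca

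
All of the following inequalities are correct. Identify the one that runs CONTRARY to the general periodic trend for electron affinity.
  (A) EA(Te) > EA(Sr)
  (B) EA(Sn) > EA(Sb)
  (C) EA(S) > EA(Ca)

(B)

The general trend: electron affinity increases across a period and decreases down a group.
(A) Te (period 5, group 16) vs Sr (period 5, group 2): the stated order agrees with the simple trend.
(B) Sn (period 5, group 14) vs Sb (period 5, group 15): the stated order contradicts the simple trend.
(C) S (period 3, group 16) vs Ca (period 4, group 2): the stated order agrees with the simple trend.
The exception is (B): adding an electron to Sb's half-filled 5p³ is unfavourable, so Sn has the more exothermic EA.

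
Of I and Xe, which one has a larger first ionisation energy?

I is in period 5, group 17; Xe is in period 5, group 18.
IE₁ increases left→right with effective nuclear charge and decreases top→bottom as the valence shell moves farther out.
All lie in period 5, so first ionization energy increases left to right.
So Xe has the larger first ionisation energy (Xe > I).

Xe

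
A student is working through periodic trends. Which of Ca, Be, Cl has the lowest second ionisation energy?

Ca

After 1 electron has been removed, what remains? Ca⁺ still has 1 valence electron; Be⁺ still has 1 valence electron; Cl⁺ still has 6 valence electrons.
All are still removing valence electrons, so compare the +1 ions as you would atoms: IE_2 generally rises across a period (higher Z_eff) and falls down a group (larger shell), subject to the usual subshell exceptions.
Valence configurations: Ca⁺ [Ar]4s¹, Be⁺ [He]2s¹, Cl⁺ [Ne]3s²3p⁴.
Approximate IE_2 values (kJ/mol): Ca 1145, Be 1757, Cl 2298.
Hence IE_2: Ca < Be < Cl.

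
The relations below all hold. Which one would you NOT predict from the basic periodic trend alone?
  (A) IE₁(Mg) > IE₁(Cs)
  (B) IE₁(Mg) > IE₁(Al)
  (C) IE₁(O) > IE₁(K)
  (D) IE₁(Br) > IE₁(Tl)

The general trend: first ionisation energy increases across a period and decreases down a group.
(A) Mg (period 3, group 2) vs Cs (period 6, group 1): the stated order agrees with the simple trend.
(B) Mg (period 3, group 2) vs Al (period 3, group 13): the stated order contradicts the simple trend.
(C) O (period 2, group 16) vs K (period 4, group 1): the stated order agrees with the simple trend.
(D) Br (period 4, group 17) vs Tl (period 6, group 13): the stated order agrees with the simple trend.
The exception is (B): Al's single 3p electron is easier to remove than one from Mg's filled 3s².

(B)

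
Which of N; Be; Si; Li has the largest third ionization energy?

After 2 electrons have been removed, what remains? N²⁺ still has 3 valence electrons; Be²⁺ is the bare [He] core; Si²⁺ still has 2 valence electrons; Li²⁺ is already 1 electron into the core.
Breaking into a closed-shell core is much more expensive than removing a leftover valence electron — Li and Be have the largest IE_3 here.
Valence configurations: N²⁺ [He]2s²2p¹, Si²⁺ [Ne]3s².
Tabulated IE_3 (kJ/mol): N 4578, Be 14849, Si 3232, Li 11815.
So the third ionization energies run Si < N < Li < Be.

Be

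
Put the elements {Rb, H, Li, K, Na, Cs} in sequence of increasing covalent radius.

Atomic radius shrinks across a period as nuclear charge pulls the same shell inward, and grows down a group as new shells are added.
All are in group 1, so atomic radius increases down the group.
So from smallest to largest: H < Li < Na < K < Rb < Cs.

H < Li < Na < K < Rb < Cs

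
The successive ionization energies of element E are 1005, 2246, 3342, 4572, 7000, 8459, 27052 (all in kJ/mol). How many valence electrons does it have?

6

Look for the largest jump between consecutive ionization energies: IE7/IE6 ≈ 3.2, far larger than any earlier ratio.
That jump marks the point where a core electron is being removed. So the atom has 6 valence electrons.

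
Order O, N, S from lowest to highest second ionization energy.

S, N, O

IE_2 is the cost of taking one more electron from the +1 cation: O⁺ still has 5 valence electrons; N⁺ still has 4 valence electrons; S⁺ still has 5 valence electrons.
All are still removing valence electrons, so compare the +1 ions as you would atoms: IE_2 generally rises across a period (higher Z_eff) and falls down a group (larger shell), subject to the usual subshell exceptions.
Valence configurations: O⁺ [He]2s²2p³, N⁺ [He]2s²2p², S⁺ [Ne]3s²3p³.
The numbers (kJ/mol): O 3388, N 2856, S 2252.
Putting it together, IE_2: S < N < O.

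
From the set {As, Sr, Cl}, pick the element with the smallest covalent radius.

Cl is in period 3, group 17; As is in period 4, group 15; Sr is in period 5, group 2.
Atomic radius shrinks across a period as nuclear charge pulls the same shell inward, and grows down a group as new shells are added.
Neither a single period nor a single group — weigh both effects.
As > Cl: relative to Cl, both the across-period and down-group shifts push As's atomic radius up.
Sr > As: both effects reinforce here, so Sr is clearly the larger of the two.
For reference (pm): Cl 99, As 121, Sr 185.
The smallest covalent radius among these belongs to Cl.

Cl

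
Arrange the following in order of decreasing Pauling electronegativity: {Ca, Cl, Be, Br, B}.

Cl, Br, B, Be, Ca

Be is in period 2, group 2; B is in period 2, group 13; Cl is in period 3, group 17; Ca is in period 4, group 2; Br is in period 4, group 17.
Atoms toward the upper right of the periodic table pull bonding electrons most strongly.
Neither a single period nor a single group — weigh both effects.
Be > Ca: Be sits above Ca in group 2, so the down-group effect alone puts Be higher.
B > Be: both are in period 2; the period trend gives B the larger value.
Br > B: period and group pull opposite ways; the across-period shift dominates (2.96 vs 2.04).
Cl > Br: they share group 17; the group trend gives Cl the larger value.
Tabulated electronegativity (Pauling): Be 1.57, B 2.04, Cl 3.16, Ca 1.00, Br 2.96.
So from highest to lowest: Cl > Br > B > Be > Ca.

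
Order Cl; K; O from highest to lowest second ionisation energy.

O, K, Cl

IE_2 is the cost of taking one more electron from the +1 cation: Cl⁺ still has 6 valence electrons; K⁺ is the bare [Ar] core; O⁺ still has 5 valence electrons.
Usually core removal costs more than valence removal, but here the competition is close: a tightly held n=2 valence electron can cost more to remove than an n=3 core electron, so the actual values have to decide it.
Valence configurations: Cl⁺ [Ne]3s²3p⁴, O⁺ [He]2s²2p³.
Tabulated IE_2 (kJ/mol): Cl 2298, K 3052, O 3388.
Hence IE_2: Cl < K < O.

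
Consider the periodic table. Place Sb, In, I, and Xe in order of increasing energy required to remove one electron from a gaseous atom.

In is in period 5, group 13; Sb is in period 5, group 15; I is in period 5, group 17; Xe is in period 5, group 18.
IE₁ increases left→right with effective nuclear charge and decreases top→bottom as the valence shell moves farther out.
All lie in period 5, so first ionization energy increases left to right.
So from lowest to highest: In < Sb < I < Xe.

In < Sb < I < Xe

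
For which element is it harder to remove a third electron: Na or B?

Na

The third ionization energy removes an electron from the +2 ion. For each element: Na²⁺ is already 1 electron into the core; B²⁺ still has 1 valence electron.
Core electrons are held far more tightly than valence electrons, so Na tops the IE_3 order.
The numbers (kJ/mol): Na 6910, B 3660.
So the third ionization energies run B < Na.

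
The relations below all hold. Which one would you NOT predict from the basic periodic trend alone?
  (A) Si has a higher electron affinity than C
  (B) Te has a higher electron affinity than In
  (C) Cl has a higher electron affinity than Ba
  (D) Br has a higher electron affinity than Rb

The general trend: electron affinity increases across a period and decreases down a group.
(A) Si (period 3, group 14) vs C (period 2, group 14): the stated order contradicts the simple trend.
(B) Te (period 5, group 16) vs In (period 5, group 13): the stated order agrees with the simple trend.
(C) Cl (period 3, group 17) vs Ba (period 6, group 2): the stated order agrees with the simple trend.
(D) Br (period 4, group 17) vs Rb (period 5, group 1): the stated order agrees with the simple trend.
The exception is (A): Si's larger, more diffuse 3p orbitals accept an added electron slightly more readily than C's compact 2p.

(A)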